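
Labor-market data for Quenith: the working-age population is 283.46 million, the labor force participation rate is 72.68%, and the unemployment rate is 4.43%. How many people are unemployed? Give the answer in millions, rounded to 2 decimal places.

Labor force = 0.7268 × 283.46 = 206.02 million.
Unemployed = 0.0443 × 206.02 ≈ 9.13 million.

About 9.13 million are unemployed.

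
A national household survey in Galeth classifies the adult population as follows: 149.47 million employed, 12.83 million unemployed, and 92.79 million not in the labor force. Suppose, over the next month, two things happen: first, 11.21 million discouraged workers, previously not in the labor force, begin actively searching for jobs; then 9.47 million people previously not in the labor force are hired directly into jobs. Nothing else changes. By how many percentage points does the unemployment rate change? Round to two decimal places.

Initially, labor force = 149.47 + 12.83 = 162.30 million, so u = 12.83/162.30 = 7.91%.
After the first change, unemployed and labor force both rise by 11.21 → E = 149.47, U = 24.04, labor force = 173.51 million.
After the second change, employed and labor force both rise by 9.47; unemployed unchanged → E = 158.94, U = 24.04, labor force = 182.98 million.
New unemployment rate = 24.04 / 182.98 = 13.14%.
Change = 13.14% − 7.91% = +5.23 percentage points.

The unemployment rate changes by +5.23 percentage points.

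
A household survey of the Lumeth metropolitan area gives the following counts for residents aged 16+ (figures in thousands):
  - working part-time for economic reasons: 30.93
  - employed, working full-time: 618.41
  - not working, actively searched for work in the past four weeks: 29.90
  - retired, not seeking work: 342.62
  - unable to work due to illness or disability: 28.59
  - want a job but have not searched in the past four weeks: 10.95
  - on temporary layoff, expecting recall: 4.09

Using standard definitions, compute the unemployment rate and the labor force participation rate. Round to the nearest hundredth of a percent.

Employed = 30.93 + 618.41 = 649.34 thousand (anyone who worked, including part-time for economic reasons, counts as employed).
Unemployed = 29.90 + 4.09 = 33.99 thousand (jobless and actively searching, or on temporary layoff).
Labor force = 649.34 + 33.99 = 683.33 thousand.
Not in labor force = 342.62 + 28.59 + 10.95 = 382.16 thousand (those not working and not actively searching are outside the labor force — including those who want a job but have given up searching).
Civilian working-age population = 683.33 + 382.16 = 1,065.49 thousand.
Unemployment rate = 33.99 / 683.33 = 4.97%.
Labor force participation rate = 683.33 / 1,065.49 = 64.13%.

Unemployment rate ≈ 4.97%; labor force participation rate ≈ 64.13%.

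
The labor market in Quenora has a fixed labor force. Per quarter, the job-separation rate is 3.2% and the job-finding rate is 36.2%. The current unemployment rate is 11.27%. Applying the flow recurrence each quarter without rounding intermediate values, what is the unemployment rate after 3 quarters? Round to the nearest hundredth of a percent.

Unemployment rate after three quarters ≈ 8.82%.

With a fixed labor force, u_{t+1} = u_t + s·(1−u_t) − f·u_t = u_t·(1−s−f) + s.
Here 1−s−f = 0.606 and s = 0.032.
u_1 = 0.112700 × 0.606 + 0.032 = 0.100296.
u_2 = 0.100296 × 0.606 + 0.032 = 0.092779.
u_3 = 0.092779 × 0.606 + 0.032 = 0.088224.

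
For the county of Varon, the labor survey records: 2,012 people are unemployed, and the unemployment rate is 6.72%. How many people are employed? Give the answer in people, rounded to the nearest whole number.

Labor force = U / u = 2,012 / 0.0672 ≈ 29,940.
Employed = labor force − unemployed = 29,940 − 2,012 = 27,928.

About 27,928 are employed.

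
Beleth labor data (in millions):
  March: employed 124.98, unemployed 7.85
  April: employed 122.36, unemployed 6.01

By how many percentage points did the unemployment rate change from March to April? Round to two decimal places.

March: labor force = 124.98 + 7.85 = 132.83; u = 7.85/132.83 = 5.91%.
April: labor force = 122.36 + 6.01 = 128.37; u = 6.01/128.37 = 4.68%.
Change = 4.68% − 5.91% = −1.23 pp.

The unemployment rate changed by −1.23 percentage points.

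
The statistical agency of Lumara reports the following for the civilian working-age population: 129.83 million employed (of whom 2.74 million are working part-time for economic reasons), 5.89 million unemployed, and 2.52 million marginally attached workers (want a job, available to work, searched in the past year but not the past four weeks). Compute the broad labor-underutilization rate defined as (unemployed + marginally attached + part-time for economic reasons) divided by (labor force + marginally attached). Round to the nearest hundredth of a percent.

Labor force = 129.83 + 5.89 = 135.72 million.
Numerator = 5.89 + 2.52 + 2.74 = 11.15 million.
Denominator = 135.72 + 2.52 = 138.24 million.
Broad rate = 11.15 / 138.24 = 8.07%.

Broad underutilization rate ≈ 8.07%.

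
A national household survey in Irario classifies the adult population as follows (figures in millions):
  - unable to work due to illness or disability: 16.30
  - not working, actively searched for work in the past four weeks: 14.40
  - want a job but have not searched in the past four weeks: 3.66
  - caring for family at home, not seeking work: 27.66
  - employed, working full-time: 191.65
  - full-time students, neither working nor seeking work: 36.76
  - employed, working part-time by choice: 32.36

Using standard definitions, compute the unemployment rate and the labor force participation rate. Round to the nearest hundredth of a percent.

Employed = 191.65 + 32.36 = 224.01 million.
Unemployed = 14.40 million.
Labor force = 224.01 + 14.40 = 238.41 million.
Not in labor force = 16.30 + 3.66 + 27.66 + 36.76 = 84.38 million (those not working and not actively searching are outside the labor force — including those who want a job but have given up searching).
Civilian working-age population = 238.41 + 84.38 = 322.79 million.
Unemployment rate = 14.40 / 238.41 = 6.04%.
Labor force participation rate = 238.41 / 322.79 = 73.86%.

Unemployment rate ≈ 6.04%; labor force participation rate ≈ 73.86%.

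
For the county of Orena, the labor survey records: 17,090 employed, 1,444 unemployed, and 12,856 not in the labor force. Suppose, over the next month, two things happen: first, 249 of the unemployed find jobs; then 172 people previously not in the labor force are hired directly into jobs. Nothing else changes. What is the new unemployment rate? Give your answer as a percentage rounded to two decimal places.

Initially, labor force = 17,090 + 1,444 = 18,534, so u = 1,444/18,534 = 7.79%.
After the first change, unemployed falls and employed rises by 249; labor force unchanged → E = 17,339, U = 1,195, labor force = 18,534.
After the second change, employed and labor force both rise by 172; unemployed unchanged → E = 17,511, U = 1,195, labor force = 18,706.
New unemployment rate = 1,195 / 18,706 = 6.39%.

New unemployment rate ≈ 6.39%.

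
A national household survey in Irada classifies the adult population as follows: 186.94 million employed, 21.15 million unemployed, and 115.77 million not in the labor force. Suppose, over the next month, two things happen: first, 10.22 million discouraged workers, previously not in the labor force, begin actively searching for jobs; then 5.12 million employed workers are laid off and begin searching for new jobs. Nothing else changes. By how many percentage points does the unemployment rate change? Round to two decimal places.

The unemployment rate changes by +6.55 percentage points.

Initially, labor force = 186.94 + 21.15 = 208.09 million, so u = 21.15/208.09 = 10.16%.
After the first change, unemployed and labor force both rise by 10.22 → E = 186.94, U = 31.37, labor force = 218.31 million.
After the second change, employed falls and unemployed rises by 5.12; labor force unchanged → E = 181.82, U = 36.49, labor force = 218.31 million.
New unemployment rate = 36.49 / 218.31 = 16.71%.
Change = 16.71% − 10.16% = +6.55 percentage points.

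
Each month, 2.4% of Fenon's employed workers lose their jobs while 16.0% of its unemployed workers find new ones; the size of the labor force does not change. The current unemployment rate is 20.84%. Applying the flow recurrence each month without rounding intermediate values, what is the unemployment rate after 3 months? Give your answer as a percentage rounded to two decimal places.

Unemployment rate after three months ≈ 17.28%.

With a fixed labor force, u_{t+1} = u_t + s·(1−u_t) − f·u_t = u_t·(1−s−f) + s.
Here 1−s−f = 0.816 and s = 0.024.
u_1 = 0.208400 × 0.816 + 0.024 = 0.194054.
u_2 = 0.194054 × 0.816 + 0.024 = 0.182348.
u_3 = 0.182348 × 0.816 + 0.024 = 0.172796.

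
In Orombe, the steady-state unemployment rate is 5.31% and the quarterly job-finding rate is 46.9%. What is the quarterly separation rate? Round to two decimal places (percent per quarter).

Separation rate ≈ 2.63% per quarter.

From u* = s/(s+f): s = u·f/(1−u).
s = 0.0531 × 46.9 / (1 − 0.0531) = 2.4904 / 0.9469 ≈ 2.63% per quarter.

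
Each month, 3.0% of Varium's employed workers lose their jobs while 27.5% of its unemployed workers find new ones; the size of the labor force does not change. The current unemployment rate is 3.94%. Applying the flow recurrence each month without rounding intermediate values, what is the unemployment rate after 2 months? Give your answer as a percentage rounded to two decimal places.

With a fixed labor force, u_{t+1} = u_t + s·(1−u_t) − f·u_t = u_t·(1−s−f) + s.
Here 1−s−f = 0.695 and s = 0.030.
u_1 = 0.039400 × 0.695 + 0.030 = 0.057383.
u_2 = 0.057383 × 0.695 + 0.030 = 0.069881.

Unemployment rate after two months ≈ 6.99%.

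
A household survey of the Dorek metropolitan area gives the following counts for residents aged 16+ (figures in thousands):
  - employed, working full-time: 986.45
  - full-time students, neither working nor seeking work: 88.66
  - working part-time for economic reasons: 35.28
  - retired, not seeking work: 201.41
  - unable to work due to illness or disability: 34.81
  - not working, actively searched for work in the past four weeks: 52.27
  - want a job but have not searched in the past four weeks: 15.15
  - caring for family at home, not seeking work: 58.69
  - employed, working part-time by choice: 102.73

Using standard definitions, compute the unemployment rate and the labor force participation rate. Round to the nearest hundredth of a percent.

Employed = 986.45 + 35.28 + 102.73 = 1,124.46 thousand (anyone who worked, including part-time for economic reasons, counts as employed).
Unemployed = 52.27 thousand.
Labor force = 1,124.46 + 52.27 = 1,176.73 thousand.
Not in labor force = 88.66 + 201.41 + 34.81 + 15.15 + 58.69 = 398.72 thousand (those not working and not actively searching are outside the labor force — including those who want a job but have given up searching).
Civilian working-age population = 1,176.73 + 398.72 = 1,575.45 thousand.
Unemployment rate = 52.27 / 1,176.73 = 4.44%.
Labor force participation rate = 1,176.73 / 1,575.45 = 74.69%.

Unemployment rate ≈ 4.44%; labor force participation rate ≈ 74.69%.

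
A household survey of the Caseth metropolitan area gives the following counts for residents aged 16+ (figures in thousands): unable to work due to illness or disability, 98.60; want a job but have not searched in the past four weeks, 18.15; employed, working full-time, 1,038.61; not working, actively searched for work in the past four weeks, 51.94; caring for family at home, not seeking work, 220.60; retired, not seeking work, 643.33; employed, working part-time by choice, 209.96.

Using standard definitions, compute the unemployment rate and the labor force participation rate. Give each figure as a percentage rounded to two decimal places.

Employed = 1,038.61 + 209.96 = 1,248.57 thousand.
Unemployed = 51.94 thousand.
Labor force = 1,248.57 + 51.94 = 1,300.51 thousand.
Not in labor force = 98.60 + 18.15 + 220.60 + 643.33 = 980.68 thousand (those not working and not actively searching are outside the labor force — including those who want a job but have given up searching).
Civilian working-age population = 1,300.51 + 980.68 = 2,281.19 thousand.
Unemployment rate = 51.94 / 1,300.51 = 3.99%.
Labor force participation rate = 1,300.51 / 2,281.19 = 57.01%.

Unemployment rate ≈ 3.99%; labor force participation rate ≈ 57.01%.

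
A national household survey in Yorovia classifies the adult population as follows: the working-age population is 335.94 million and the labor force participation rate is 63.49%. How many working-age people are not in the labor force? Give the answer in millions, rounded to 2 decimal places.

Share not in the labor force = 1 − 0.6349 = 0.3651.
Not in labor force = 0.3651 × 335.94 ≈ 122.65 million.

About 122.65 million are not in the labor force.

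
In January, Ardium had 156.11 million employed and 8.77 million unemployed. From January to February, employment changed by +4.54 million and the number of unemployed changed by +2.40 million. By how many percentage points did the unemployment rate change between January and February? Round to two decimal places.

The unemployment rate changed by +1.18 percentage points.

January: labor force = 156.11 + 8.77 = 164.88; u = 8.77/164.88 = 5.32%.
February: labor force = 160.65 + 11.17 = 171.82; u = 11.17/171.82 = 6.50%.
Change = 6.50% − 5.32% = +1.18 pp.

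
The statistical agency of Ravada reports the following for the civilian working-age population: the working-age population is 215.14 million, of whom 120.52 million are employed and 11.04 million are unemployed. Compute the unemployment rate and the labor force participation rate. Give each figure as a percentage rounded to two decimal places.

Labor force = employed + unemployed = 120.52 + 11.04 = 131.56 million.
Unemployment rate = 11.04 / 131.56 = 8.39%.
Labor force participation rate = 131.56 / 215.14 = 61.15%.

Unemployment rate ≈ 8.39%; labor force participation rate ≈ 61.15%.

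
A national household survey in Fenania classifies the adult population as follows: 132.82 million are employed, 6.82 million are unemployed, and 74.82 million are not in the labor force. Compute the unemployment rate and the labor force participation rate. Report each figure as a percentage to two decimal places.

Unemployment rate ≈ 4.88%; labor force participation rate ≈ 65.11%.

Labor force = employed + unemployed = 132.82 + 6.82 = 139.64 million.
Working-age population = 139.64 + 74.82 = 214.46 million.
Unemployment rate = 6.82 / 139.64 = 4.88%.
Labor force participation rate = 139.64 / 214.46 = 65.11%.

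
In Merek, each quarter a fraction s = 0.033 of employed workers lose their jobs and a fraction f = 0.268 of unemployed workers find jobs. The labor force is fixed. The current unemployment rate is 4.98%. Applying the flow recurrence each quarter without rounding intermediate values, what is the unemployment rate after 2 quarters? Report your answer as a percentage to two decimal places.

Unemployment rate after two quarters ≈ 8.04%.

With a fixed labor force, u_{t+1} = u_t + s·(1−u_t) − f·u_t = u_t·(1−s−f) + s.
Here 1−s−f = 0.699 and s = 0.033.
u_1 = 0.049800 × 0.699 + 0.033 = 0.067810.
u_2 = 0.067810 × 0.699 + 0.033 = 0.080399.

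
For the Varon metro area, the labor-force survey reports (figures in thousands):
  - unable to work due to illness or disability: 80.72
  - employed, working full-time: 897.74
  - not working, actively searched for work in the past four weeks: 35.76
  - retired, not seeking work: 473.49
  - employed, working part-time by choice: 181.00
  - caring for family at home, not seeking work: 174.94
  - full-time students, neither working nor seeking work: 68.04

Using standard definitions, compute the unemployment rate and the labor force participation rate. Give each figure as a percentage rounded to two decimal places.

Employed = 897.74 + 181.00 = 1,078.74 thousand.
Unemployed = 35.76 thousand.
Labor force = 1,078.74 + 35.76 = 1,114.50 thousand.
Not in labor force = 80.72 + 473.49 + 174.94 + 68.04 = 797.19 thousand (those not working and not actively searching are outside the labor force).
Civilian working-age population = 1,114.50 + 797.19 = 1,911.69 thousand.
Unemployment rate = 35.76 / 1,114.50 = 3.21%.
Labor force participation rate = 1,114.50 / 1,911.69 = 58.30%.

Unemployment rate ≈ 3.21%; labor force participation rate ≈ 58.30%.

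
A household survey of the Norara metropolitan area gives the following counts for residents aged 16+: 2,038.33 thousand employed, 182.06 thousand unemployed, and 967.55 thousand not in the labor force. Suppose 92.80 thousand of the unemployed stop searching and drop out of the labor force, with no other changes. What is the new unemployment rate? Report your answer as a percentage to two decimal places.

Initially, labor force = 2,038.33 + 182.06 = 2,220.39 thousand, so u = 182.06/2,220.39 = 8.20%.
After the change, unemployed and labor force both fall by 92.80 → E = 2,038.33, U = 89.26, labor force = 2,127.59 thousand.
New unemployment rate = 89.26 / 2,127.59 = 4.20%.

New unemployment rate ≈ 4.20%.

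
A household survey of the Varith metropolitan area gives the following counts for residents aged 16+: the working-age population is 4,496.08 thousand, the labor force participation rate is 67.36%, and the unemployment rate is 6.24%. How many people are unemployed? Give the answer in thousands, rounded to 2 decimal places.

About 188.98 thousand are unemployed.

Labor force = 0.6736 × 4,496.08 = 3,028.56 thousand.
Unemployed = 0.0624 × 3,028.56 ≈ 188.98 thousand.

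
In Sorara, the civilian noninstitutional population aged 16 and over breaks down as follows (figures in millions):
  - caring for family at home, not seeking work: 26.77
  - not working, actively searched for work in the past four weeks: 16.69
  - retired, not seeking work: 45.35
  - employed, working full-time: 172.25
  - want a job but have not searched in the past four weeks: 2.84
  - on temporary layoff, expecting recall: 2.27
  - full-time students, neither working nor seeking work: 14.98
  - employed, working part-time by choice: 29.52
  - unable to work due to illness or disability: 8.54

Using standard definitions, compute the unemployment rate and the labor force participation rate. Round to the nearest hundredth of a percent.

Employed = 172.25 + 29.52 = 201.77 million.
Unemployed = 16.69 + 2.27 = 18.96 million (jobless and actively searching, or on temporary layoff).
Labor force = 201.77 + 18.96 = 220.73 million.
Not in labor force = 26.77 + 45.35 + 2.84 + 14.98 + 8.54 = 98.48 million (those not working and not actively searching are outside the labor force — including those who want a job but have given up searching).
Civilian working-age population = 220.73 + 98.48 = 319.21 million.
Unemployment rate = 18.96 / 220.73 = 8.59%.
Labor force participation rate = 220.73 / 319.21 = 69.15%.

Unemployment rate ≈ 8.59%; labor force participation rate ≈ 69.15%.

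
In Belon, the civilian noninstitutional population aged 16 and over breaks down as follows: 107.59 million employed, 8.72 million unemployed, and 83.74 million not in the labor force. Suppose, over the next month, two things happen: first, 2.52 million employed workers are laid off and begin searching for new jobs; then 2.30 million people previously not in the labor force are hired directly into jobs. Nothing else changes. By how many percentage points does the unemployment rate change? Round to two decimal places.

The unemployment rate changes by +1.98 percentage points.

Initially, labor force = 107.59 + 8.72 = 116.31 million, so u = 8.72/116.31 = 7.50%.
After the first change, employed falls and unemployed rises by 2.52; labor force unchanged → E = 105.07, U = 11.24, labor force = 116.31 million.
After the second change, employed and labor force both rise by 2.30; unemployed unchanged → E = 107.37, U = 11.24, labor force = 118.61 million.
New unemployment rate = 11.24 / 118.61 = 9.48%.
Change = 9.48% − 7.50% = +1.98 percentage points.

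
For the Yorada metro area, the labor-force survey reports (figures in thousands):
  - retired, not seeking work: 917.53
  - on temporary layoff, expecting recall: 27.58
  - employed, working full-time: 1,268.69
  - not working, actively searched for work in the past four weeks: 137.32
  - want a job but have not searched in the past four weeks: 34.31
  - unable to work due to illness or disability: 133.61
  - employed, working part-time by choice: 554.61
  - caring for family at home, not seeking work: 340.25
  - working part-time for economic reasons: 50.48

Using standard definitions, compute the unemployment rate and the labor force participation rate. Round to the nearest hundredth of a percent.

Employed = 1,268.69 + 554.61 + 50.48 = 1,873.78 thousand (anyone who worked, including part-time for economic reasons, counts as employed).
Unemployed = 27.58 + 137.32 = 164.90 thousand (jobless and actively searching, or on temporary layoff).
Labor force = 1,873.78 + 164.90 = 2,038.68 thousand.
Not in labor force = 917.53 + 34.31 + 133.61 + 340.25 = 1,425.70 thousand (those not working and not actively searching are outside the labor force — including those who want a job but have given up searching).
Civilian working-age population = 2,038.68 + 1,425.70 = 3,464.38 thousand.
Unemployment rate = 164.90 / 2,038.68 = 8.09%.
Labor force participation rate = 2,038.68 / 3,464.38 = 58.85%.

Unemployment rate ≈ 8.09%; labor force participation rate ≈ 58.85%.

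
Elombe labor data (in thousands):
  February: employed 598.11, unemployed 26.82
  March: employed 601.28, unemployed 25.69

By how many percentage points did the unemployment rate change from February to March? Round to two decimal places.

The unemployment rate changed by −0.19 percentage points.

February: labor force = 598.11 + 26.82 = 624.93; u = 26.82/624.93 = 4.29%.
March: labor force = 601.28 + 25.69 = 626.97; u = 25.69/626.97 = 4.10%.
Change = 4.10% − 4.29% = −0.19 pp.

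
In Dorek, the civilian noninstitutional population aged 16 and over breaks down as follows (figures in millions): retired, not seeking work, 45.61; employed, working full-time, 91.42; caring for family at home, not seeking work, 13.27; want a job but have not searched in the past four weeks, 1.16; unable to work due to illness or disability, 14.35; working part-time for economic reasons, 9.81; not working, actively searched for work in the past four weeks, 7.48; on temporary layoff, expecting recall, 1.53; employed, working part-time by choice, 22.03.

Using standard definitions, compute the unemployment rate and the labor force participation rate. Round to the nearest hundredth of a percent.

Employed = 91.42 + 9.81 + 22.03 = 123.26 million (anyone who worked, including part-time for economic reasons, counts as employed).
Unemployed = 7.48 + 1.53 = 9.01 million (jobless and actively searching, or on temporary layoff).
Labor force = 123.26 + 9.01 = 132.27 million.
Not in labor force = 45.61 + 13.27 + 1.16 + 14.35 = 74.39 million (those not working and not actively searching are outside the labor force — including those who want a job but have given up searching).
Civilian working-age population = 132.27 + 74.39 = 206.66 million.
Unemployment rate = 9.01 / 132.27 = 6.81%.
Labor force participation rate = 132.27 / 206.66 = 64.00%.

Unemployment rate ≈ 6.81%; labor force participation rate ≈ 64.00%.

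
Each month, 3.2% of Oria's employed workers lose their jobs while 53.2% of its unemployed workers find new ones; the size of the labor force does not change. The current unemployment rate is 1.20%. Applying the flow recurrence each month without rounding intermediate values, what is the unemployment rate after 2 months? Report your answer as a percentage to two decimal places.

With a fixed labor force, u_{t+1} = u_t + s·(1−u_t) − f·u_t = u_t·(1−s−f) + s.
Here 1−s−f = 0.436 and s = 0.032.
u_1 = 0.012000 × 0.436 + 0.032 = 0.037232.
u_2 = 0.037232 × 0.436 + 0.032 = 0.048233.

Unemployment rate after two months ≈ 4.82%.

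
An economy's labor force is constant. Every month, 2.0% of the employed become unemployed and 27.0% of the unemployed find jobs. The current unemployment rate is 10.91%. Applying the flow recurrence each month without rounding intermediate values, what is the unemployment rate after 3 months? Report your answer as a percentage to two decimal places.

Unemployment rate after three months ≈ 8.33%.

With a fixed labor force, u_{t+1} = u_t + s·(1−u_t) − f·u_t = u_t·(1−s−f) + s.
Here 1−s−f = 0.710 and s = 0.020.
u_1 = 0.109100 × 0.710 + 0.020 = 0.097461.
u_2 = 0.097461 × 0.710 + 0.020 = 0.089197.
u_3 = 0.089197 × 0.710 + 0.020 = 0.083330.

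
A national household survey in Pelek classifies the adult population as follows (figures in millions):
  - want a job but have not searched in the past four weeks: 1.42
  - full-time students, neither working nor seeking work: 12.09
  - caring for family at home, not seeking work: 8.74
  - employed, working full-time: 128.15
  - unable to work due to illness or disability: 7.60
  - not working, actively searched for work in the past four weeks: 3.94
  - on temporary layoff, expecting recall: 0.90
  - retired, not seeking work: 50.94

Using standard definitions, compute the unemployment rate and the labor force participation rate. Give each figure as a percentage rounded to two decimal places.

Unemployment rate ≈ 3.64%; labor force participation rate ≈ 62.21%.

Employed = 128.15 million.
Unemployed = 3.94 + 0.90 = 4.84 million (jobless and actively searching, or on temporary layoff).
Labor force = 128.15 + 4.84 = 132.99 million.
Not in labor force = 1.42 + 12.09 + 8.74 + 7.60 + 50.94 = 80.79 million (those not working and not actively searching are outside the labor force — including those who want a job but have given up searching).
Civilian working-age population = 132.99 + 80.79 = 213.78 million.
Unemployment rate = 4.84 / 132.99 = 3.64%.
Labor force participation rate = 132.99 / 213.78 = 62.21%.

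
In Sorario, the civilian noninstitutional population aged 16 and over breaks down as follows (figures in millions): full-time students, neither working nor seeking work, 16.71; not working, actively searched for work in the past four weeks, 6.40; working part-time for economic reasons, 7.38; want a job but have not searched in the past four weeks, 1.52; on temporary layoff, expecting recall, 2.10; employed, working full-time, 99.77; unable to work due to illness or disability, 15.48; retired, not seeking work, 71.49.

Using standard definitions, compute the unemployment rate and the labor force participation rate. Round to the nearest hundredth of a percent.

Unemployment rate ≈ 7.35%; labor force participation rate ≈ 52.37%.

Employed = 7.38 + 99.77 = 107.15 million (anyone who worked, including part-time for economic reasons, counts as employed).
Unemployed = 6.40 + 2.10 = 8.50 million (jobless and actively searching, or on temporary layoff).
Labor force = 107.15 + 8.50 = 115.65 million.
Not in labor force = 16.71 + 1.52 + 15.48 + 71.49 = 105.20 million (those not working and not actively searching are outside the labor force — including those who want a job but have given up searching).
Civilian working-age population = 115.65 + 105.20 = 220.85 million.
Unemployment rate = 8.50 / 115.65 = 7.35%.
Labor force participation rate = 115.65 / 220.85 = 52.37%.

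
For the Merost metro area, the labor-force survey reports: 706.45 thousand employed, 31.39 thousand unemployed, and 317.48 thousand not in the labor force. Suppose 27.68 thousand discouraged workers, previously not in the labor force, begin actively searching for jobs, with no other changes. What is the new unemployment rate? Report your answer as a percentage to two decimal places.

New unemployment rate ≈ 7.72%.

Initially, labor force = 706.45 + 31.39 = 737.84 thousand, so u = 31.39/737.84 = 4.25%.
After the change, unemployed and labor force both rise by 27.68 → E = 706.45, U = 59.07, labor force = 765.52 thousand.
New unemployment rate = 59.07 / 765.52 = 7.72%.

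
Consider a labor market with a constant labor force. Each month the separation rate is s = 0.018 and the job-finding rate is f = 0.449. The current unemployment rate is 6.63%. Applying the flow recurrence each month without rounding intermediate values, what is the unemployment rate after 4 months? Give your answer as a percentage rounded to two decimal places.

With a fixed labor force, u_{t+1} = u_t + s·(1−u_t) − f·u_t = u_t·(1−s−f) + s.
Here 1−s−f = 0.533 and s = 0.018.
u_1 = 0.066300 × 0.533 + 0.018 = 0.053338.
u_2 = 0.053338 × 0.533 + 0.018 = 0.046429.
u_3 = 0.046429 × 0.533 + 0.018 = 0.042747.
u_4 = 0.042747 × 0.533 + 0.018 = 0.040784.

Unemployment rate after four months ≈ 4.08%.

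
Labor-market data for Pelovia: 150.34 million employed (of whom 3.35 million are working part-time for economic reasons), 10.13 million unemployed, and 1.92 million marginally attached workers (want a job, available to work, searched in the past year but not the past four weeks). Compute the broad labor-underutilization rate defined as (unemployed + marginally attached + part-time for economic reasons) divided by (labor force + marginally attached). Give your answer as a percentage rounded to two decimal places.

Labor force = 150.34 + 10.13 = 160.47 million.
Numerator = 10.13 + 1.92 + 3.35 = 15.40 million.
Denominator = 160.47 + 1.92 = 162.39 million.
Broad rate = 15.40 / 162.39 = 9.48%.

Broad underutilization rate ≈ 9.48%.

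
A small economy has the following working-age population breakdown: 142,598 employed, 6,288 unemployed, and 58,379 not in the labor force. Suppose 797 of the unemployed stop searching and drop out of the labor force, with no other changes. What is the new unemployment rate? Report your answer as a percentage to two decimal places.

New unemployment rate ≈ 3.71%.

Initially, labor force = 142,598 + 6,288 = 148,886, so u = 6,288/148,886 = 4.22%.
After the change, unemployed and labor force both fall by 797 → E = 142,598, U = 5,491, labor force = 148,089.
New unemployment rate = 5,491 / 148,089 = 3.71%.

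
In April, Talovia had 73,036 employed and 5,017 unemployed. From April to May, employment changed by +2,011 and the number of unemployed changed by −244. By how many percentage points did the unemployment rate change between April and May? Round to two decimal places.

April: labor force = 73,036 + 5,017 = 78,053; u = 5,017/78,053 = 6.43%.
May: labor force = 75,047 + 4,773 = 79,820; u = 4,773/79,820 = 5.98%.
Change = 5.98% − 6.43% = −0.45 pp.

The unemployment rate changed by −0.45 percentage points.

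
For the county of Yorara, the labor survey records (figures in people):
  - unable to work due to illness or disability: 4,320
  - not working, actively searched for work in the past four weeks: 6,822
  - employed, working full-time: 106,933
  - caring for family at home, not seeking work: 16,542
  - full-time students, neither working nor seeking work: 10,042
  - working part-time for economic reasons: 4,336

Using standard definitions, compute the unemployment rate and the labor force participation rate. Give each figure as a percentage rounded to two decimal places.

Unemployment rate ≈ 5.78%; labor force participation rate ≈ 79.26%.

Employed = 106,933 + 4,336 = 111,269 (anyone who worked, including part-time for economic reasons, counts as employed).
Unemployed = 6,822.
Labor force = 111,269 + 6,822 = 118,091.
Not in labor force = 4,320 + 16,542 + 10,042 = 30,904 (those not working and not actively searching are outside the labor force).
Civilian working-age population = 118,091 + 30,904 = 148,995.
Unemployment rate = 6,822 / 118,091 = 5.78%.
Labor force participation rate = 118,091 / 148,995 = 79.26%.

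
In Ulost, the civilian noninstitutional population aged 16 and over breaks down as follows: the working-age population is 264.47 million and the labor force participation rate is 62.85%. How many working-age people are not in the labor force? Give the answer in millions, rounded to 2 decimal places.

Share not in the labor force = 1 − 0.6285 = 0.3715.
Not in labor force = 0.3715 × 264.47 ≈ 98.25 million.

About 98.25 million are not in the labor force.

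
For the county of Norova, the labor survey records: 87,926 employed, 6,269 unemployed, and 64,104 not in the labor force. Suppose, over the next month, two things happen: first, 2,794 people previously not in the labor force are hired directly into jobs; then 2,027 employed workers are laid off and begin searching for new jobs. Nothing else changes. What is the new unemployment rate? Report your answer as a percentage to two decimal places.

Initially, labor force = 87,926 + 6,269 = 94,195, so u = 6,269/94,195 = 6.66%.
After the first change, employed and labor force both rise by 2,794; unemployed unchanged → E = 90,720, U = 6,269, labor force = 96,989.
After the second change, employed falls and unemployed rises by 2,027; labor force unchanged → E = 88,693, U = 8,296, labor force = 96,989.
New unemployment rate = 8,296 / 96,989 = 8.55%.

New unemployment rate ≈ 8.55%.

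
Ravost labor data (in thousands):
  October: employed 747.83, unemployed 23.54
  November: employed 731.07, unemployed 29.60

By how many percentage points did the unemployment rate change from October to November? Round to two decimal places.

The unemployment rate changed by +0.84 percentage points.

October: labor force = 747.83 + 23.54 = 771.37; u = 23.54/771.37 = 3.05%.
November: labor force = 731.07 + 29.60 = 760.67; u = 29.60/760.67 = 3.89%.
Change = 3.89% − 3.05% = +0.84 pp.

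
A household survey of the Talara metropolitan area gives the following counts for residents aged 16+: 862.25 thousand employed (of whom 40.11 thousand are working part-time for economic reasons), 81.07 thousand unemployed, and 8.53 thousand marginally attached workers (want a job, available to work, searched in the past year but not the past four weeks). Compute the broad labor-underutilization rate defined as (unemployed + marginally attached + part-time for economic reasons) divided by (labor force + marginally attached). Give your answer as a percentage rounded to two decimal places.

Broad underutilization rate ≈ 13.63%.

Labor force = 862.25 + 81.07 = 943.32 thousand.
Numerator = 81.07 + 8.53 + 40.11 = 129.71 thousand.
Denominator = 943.32 + 8.53 = 951.85 thousand.
Broad rate = 129.71 / 951.85 = 13.63%.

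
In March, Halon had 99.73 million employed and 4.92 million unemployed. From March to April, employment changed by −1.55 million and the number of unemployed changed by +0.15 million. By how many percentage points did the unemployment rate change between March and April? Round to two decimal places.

March: labor force = 99.73 + 4.92 = 104.65; u = 4.92/104.65 = 4.70%.
April: labor force = 98.18 + 5.07 = 103.25; u = 5.07/103.25 = 4.91%.
Change = 4.91% − 4.70% = +0.21 pp.

The unemployment rate changed by +0.21 percentage points.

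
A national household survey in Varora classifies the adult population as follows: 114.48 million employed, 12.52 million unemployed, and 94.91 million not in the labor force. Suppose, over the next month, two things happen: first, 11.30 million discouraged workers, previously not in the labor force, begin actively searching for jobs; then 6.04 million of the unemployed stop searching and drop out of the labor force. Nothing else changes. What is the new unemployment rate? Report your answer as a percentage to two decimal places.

Initially, labor force = 114.48 + 12.52 = 127.00 million, so u = 12.52/127.00 = 9.86%.
After the first change, unemployed and labor force both rise by 11.30 → E = 114.48, U = 23.82, labor force = 138.30 million.
After the second change, unemployed and labor force both fall by 6.04 → E = 114.48, U = 17.78, labor force = 132.26 million.
New unemployment rate = 17.78 / 132.26 = 13.44%.

New unemployment rate ≈ 13.44%.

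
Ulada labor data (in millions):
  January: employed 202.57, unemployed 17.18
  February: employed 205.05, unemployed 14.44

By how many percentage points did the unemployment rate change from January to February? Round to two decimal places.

The unemployment rate changed by −1.24 percentage points.

January: labor force = 202.57 + 17.18 = 219.75; u = 17.18/219.75 = 7.82%.
February: labor force = 205.05 + 14.44 = 219.49; u = 14.44/219.49 = 6.58%.
Change = 6.58% − 7.82% = −1.24 pp.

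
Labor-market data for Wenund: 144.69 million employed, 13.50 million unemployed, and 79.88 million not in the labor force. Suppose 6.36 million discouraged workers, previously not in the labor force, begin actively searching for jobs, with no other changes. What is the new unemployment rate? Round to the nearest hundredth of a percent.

Initially, labor force = 144.69 + 13.50 = 158.19 million, so u = 13.50/158.19 = 8.53%.
After the change, unemployed and labor force both rise by 6.36 → E = 144.69, U = 19.86, labor force = 164.55 million.
New unemployment rate = 19.86 / 164.55 = 12.07%.

New unemployment rate ≈ 12.07%.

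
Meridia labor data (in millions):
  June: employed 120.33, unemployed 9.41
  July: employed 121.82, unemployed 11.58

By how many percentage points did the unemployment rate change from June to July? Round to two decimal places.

The unemployment rate changed by +1.43 percentage points.

June: labor force = 120.33 + 9.41 = 129.74; u = 9.41/129.74 = 7.25%.
July: labor force = 121.82 + 11.58 = 133.40; u = 11.58/133.40 = 8.68%.
Change = 8.68% − 7.25% = +1.43 pp.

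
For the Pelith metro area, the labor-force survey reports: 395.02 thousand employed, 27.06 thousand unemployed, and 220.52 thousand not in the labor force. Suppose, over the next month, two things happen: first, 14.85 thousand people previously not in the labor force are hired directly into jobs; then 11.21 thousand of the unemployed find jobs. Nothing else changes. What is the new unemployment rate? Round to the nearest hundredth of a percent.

Initially, labor force = 395.02 + 27.06 = 422.08 thousand, so u = 27.06/422.08 = 6.41%.
After the first change, employed and labor force both rise by 14.85; unemployed unchanged → E = 409.87, U = 27.06, labor force = 436.93 thousand.
After the second change, unemployed falls and employed rises by 11.21; labor force unchanged → E = 421.08, U = 15.85, labor force = 436.93 thousand.
New unemployment rate = 15.85 / 436.93 = 3.63%.

New unemployment rate ≈ 3.63%.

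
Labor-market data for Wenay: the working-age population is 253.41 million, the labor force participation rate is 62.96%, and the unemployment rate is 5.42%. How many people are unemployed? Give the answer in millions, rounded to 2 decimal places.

Labor force = 0.6296 × 253.41 = 159.55 million.
Unemployed = 0.0542 × 159.55 ≈ 8.65 million.

About 8.65 million are unemployed.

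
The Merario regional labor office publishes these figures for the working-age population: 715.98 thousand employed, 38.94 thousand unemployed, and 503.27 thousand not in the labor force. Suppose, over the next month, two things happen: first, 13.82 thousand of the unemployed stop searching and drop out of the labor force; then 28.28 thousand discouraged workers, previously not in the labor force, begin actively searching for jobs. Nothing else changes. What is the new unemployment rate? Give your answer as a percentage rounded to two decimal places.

New unemployment rate ≈ 6.94%.

Initially, labor force = 715.98 + 38.94 = 754.92 thousand, so u = 38.94/754.92 = 5.16%.
After the first change, unemployed and labor force both fall by 13.82 → E = 715.98, U = 25.12, labor force = 741.10 thousand.
After the second change, unemployed and labor force both rise by 28.28 → E = 715.98, U = 53.40, labor force = 769.38 thousand.
New unemployment rate = 53.40 / 769.38 = 6.94%.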